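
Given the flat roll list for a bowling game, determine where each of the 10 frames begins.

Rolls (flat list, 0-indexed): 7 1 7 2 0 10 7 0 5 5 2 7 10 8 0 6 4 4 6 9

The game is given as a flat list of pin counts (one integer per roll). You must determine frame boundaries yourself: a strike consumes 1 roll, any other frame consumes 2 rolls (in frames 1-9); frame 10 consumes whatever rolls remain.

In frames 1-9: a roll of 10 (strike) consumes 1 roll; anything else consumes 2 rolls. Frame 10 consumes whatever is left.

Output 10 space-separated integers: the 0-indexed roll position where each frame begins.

Answer: 0 2 4 6 8 10 12 13 15 17

Derivation:
Frame 1 starts at roll index 0: rolls=7,1 (sum=8), consumes 2 rolls
Frame 2 starts at roll index 2: rolls=7,2 (sum=9), consumes 2 rolls
Frame 3 starts at roll index 4: rolls=0,10 (sum=10), consumes 2 rolls
Frame 4 starts at roll index 6: rolls=7,0 (sum=7), consumes 2 rolls
Frame 5 starts at roll index 8: rolls=5,5 (sum=10), consumes 2 rolls
Frame 6 starts at roll index 10: rolls=2,7 (sum=9), consumes 2 rolls
Frame 7 starts at roll index 12: roll=10 (strike), consumes 1 roll
Frame 8 starts at roll index 13: rolls=8,0 (sum=8), consumes 2 rolls
Frame 9 starts at roll index 15: rolls=6,4 (sum=10), consumes 2 rolls
Frame 10 starts at roll index 17: 3 remaining rolls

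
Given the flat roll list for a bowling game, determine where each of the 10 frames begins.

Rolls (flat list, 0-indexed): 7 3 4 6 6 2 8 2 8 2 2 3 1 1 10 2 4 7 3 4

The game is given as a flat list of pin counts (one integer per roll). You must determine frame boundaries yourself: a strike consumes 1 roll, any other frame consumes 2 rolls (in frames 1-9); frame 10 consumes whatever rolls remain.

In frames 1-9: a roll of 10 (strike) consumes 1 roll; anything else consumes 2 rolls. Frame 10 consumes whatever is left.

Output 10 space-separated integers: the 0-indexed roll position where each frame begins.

Answer: 0 2 4 6 8 10 12 14 15 17

Derivation:
Frame 1 starts at roll index 0: rolls=7,3 (sum=10), consumes 2 rolls
Frame 2 starts at roll index 2: rolls=4,6 (sum=10), consumes 2 rolls
Frame 3 starts at roll index 4: rolls=6,2 (sum=8), consumes 2 rolls
Frame 4 starts at roll index 6: rolls=8,2 (sum=10), consumes 2 rolls
Frame 5 starts at roll index 8: rolls=8,2 (sum=10), consumes 2 rolls
Frame 6 starts at roll index 10: rolls=2,3 (sum=5), consumes 2 rolls
Frame 7 starts at roll index 12: rolls=1,1 (sum=2), consumes 2 rolls
Frame 8 starts at roll index 14: roll=10 (strike), consumes 1 roll
Frame 9 starts at roll index 15: rolls=2,4 (sum=6), consumes 2 rolls
Frame 10 starts at roll index 17: 3 remaining rolls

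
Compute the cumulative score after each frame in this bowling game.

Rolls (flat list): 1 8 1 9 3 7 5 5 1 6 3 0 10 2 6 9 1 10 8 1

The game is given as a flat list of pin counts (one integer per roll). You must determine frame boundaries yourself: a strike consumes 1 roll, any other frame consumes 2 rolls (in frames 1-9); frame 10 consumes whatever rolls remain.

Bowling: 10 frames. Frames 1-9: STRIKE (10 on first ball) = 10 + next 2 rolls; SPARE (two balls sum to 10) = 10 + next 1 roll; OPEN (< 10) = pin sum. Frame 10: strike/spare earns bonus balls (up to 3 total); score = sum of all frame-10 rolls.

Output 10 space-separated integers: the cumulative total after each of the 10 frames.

Frame 1: OPEN (1+8=9). Cumulative: 9
Frame 2: SPARE (1+9=10). 10 + next roll (3) = 13. Cumulative: 22
Frame 3: SPARE (3+7=10). 10 + next roll (5) = 15. Cumulative: 37
Frame 4: SPARE (5+5=10). 10 + next roll (1) = 11. Cumulative: 48
Frame 5: OPEN (1+6=7). Cumulative: 55
Frame 6: OPEN (3+0=3). Cumulative: 58
Frame 7: STRIKE. 10 + next two rolls (2+6) = 18. Cumulative: 76
Frame 8: OPEN (2+6=8). Cumulative: 84
Frame 9: SPARE (9+1=10). 10 + next roll (10) = 20. Cumulative: 104
Frame 10: STRIKE. Sum of all frame-10 rolls (10+8+1) = 19. Cumulative: 123

Answer: 9 22 37 48 55 58 76 84 104 123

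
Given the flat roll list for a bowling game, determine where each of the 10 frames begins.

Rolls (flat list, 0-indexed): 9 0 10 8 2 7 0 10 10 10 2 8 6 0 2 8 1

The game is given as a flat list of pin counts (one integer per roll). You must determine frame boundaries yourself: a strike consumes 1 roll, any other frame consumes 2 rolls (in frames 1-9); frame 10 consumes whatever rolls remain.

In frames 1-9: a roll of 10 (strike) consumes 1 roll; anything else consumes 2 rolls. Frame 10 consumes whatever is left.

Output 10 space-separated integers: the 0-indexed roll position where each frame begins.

Answer: 0 2 3 5 7 8 9 10 12 14

Derivation:
Frame 1 starts at roll index 0: rolls=9,0 (sum=9), consumes 2 rolls
Frame 2 starts at roll index 2: roll=10 (strike), consumes 1 roll
Frame 3 starts at roll index 3: rolls=8,2 (sum=10), consumes 2 rolls
Frame 4 starts at roll index 5: rolls=7,0 (sum=7), consumes 2 rolls
Frame 5 starts at roll index 7: roll=10 (strike), consumes 1 roll
Frame 6 starts at roll index 8: roll=10 (strike), consumes 1 roll
Frame 7 starts at roll index 9: roll=10 (strike), consumes 1 roll
Frame 8 starts at roll index 10: rolls=2,8 (sum=10), consumes 2 rolls
Frame 9 starts at roll index 12: rolls=6,0 (sum=6), consumes 2 rolls
Frame 10 starts at roll index 14: 3 remaining rolls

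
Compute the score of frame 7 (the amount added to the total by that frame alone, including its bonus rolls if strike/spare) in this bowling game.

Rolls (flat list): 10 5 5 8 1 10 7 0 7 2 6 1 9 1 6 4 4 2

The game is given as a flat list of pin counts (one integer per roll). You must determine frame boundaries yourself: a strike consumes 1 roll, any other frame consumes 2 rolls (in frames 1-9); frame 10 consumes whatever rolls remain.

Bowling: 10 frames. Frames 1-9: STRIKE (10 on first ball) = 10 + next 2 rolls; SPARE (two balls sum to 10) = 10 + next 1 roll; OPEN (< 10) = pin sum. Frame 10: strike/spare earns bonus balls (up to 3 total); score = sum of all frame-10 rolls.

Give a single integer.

Frame 1: STRIKE. 10 + next two rolls (5+5) = 20. Cumulative: 20
Frame 2: SPARE (5+5=10). 10 + next roll (8) = 18. Cumulative: 38
Frame 3: OPEN (8+1=9). Cumulative: 47
Frame 4: STRIKE. 10 + next two rolls (7+0) = 17. Cumulative: 64
Frame 5: OPEN (7+0=7). Cumulative: 71
Frame 6: OPEN (7+2=9). Cumulative: 80
Frame 7: OPEN (6+1=7). Cumulative: 87
Frame 8: SPARE (9+1=10). 10 + next roll (6) = 16. Cumulative: 103
Frame 9: SPARE (6+4=10). 10 + next roll (4) = 14. Cumulative: 117

Answer: 7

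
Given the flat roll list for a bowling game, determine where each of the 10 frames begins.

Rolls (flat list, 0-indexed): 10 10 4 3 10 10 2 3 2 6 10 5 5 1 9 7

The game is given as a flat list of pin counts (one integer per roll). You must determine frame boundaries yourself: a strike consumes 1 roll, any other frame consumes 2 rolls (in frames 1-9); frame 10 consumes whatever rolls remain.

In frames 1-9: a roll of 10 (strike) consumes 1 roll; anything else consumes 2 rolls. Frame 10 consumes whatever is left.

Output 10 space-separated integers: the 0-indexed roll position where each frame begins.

Frame 1 starts at roll index 0: roll=10 (strike), consumes 1 roll
Frame 2 starts at roll index 1: roll=10 (strike), consumes 1 roll
Frame 3 starts at roll index 2: rolls=4,3 (sum=7), consumes 2 rolls
Frame 4 starts at roll index 4: roll=10 (strike), consumes 1 roll
Frame 5 starts at roll index 5: roll=10 (strike), consumes 1 roll
Frame 6 starts at roll index 6: rolls=2,3 (sum=5), consumes 2 rolls
Frame 7 starts at roll index 8: rolls=2,6 (sum=8), consumes 2 rolls
Frame 8 starts at roll index 10: roll=10 (strike), consumes 1 roll
Frame 9 starts at roll index 11: rolls=5,5 (sum=10), consumes 2 rolls
Frame 10 starts at roll index 13: 3 remaining rolls

Answer: 0 1 2 4 5 6 8 10 11 13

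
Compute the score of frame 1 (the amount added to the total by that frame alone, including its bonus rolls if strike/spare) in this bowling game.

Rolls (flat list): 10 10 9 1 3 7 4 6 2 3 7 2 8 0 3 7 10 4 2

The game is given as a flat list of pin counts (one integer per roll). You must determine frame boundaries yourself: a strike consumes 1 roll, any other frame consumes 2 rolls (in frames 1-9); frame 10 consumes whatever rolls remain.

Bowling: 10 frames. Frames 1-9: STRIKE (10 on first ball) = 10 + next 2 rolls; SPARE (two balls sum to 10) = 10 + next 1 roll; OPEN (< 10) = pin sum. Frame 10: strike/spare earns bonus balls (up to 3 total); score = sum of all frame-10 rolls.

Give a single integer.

Frame 1: STRIKE. 10 + next two rolls (10+9) = 29. Cumulative: 29
Frame 2: STRIKE. 10 + next two rolls (9+1) = 20. Cumulative: 49
Frame 3: SPARE (9+1=10). 10 + next roll (3) = 13. Cumulative: 62

Answer: 29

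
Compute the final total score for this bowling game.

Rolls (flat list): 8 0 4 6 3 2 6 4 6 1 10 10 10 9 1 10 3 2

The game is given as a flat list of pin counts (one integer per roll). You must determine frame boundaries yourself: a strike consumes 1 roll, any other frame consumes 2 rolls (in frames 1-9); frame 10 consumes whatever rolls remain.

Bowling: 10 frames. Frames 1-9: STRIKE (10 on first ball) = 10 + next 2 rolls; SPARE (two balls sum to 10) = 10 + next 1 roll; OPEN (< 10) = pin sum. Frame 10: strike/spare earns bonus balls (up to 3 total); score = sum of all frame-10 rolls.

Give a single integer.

Answer: 163

Derivation:
Frame 1: OPEN (8+0=8). Cumulative: 8
Frame 2: SPARE (4+6=10). 10 + next roll (3) = 13. Cumulative: 21
Frame 3: OPEN (3+2=5). Cumulative: 26
Frame 4: SPARE (6+4=10). 10 + next roll (6) = 16. Cumulative: 42
Frame 5: OPEN (6+1=7). Cumulative: 49
Frame 6: STRIKE. 10 + next two rolls (10+10) = 30. Cumulative: 79
Frame 7: STRIKE. 10 + next two rolls (10+9) = 29. Cumulative: 108
Frame 8: STRIKE. 10 + next two rolls (9+1) = 20. Cumulative: 128
Frame 9: SPARE (9+1=10). 10 + next roll (10) = 20. Cumulative: 148
Frame 10: STRIKE. Sum of all frame-10 rolls (10+3+2) = 15. Cumulative: 163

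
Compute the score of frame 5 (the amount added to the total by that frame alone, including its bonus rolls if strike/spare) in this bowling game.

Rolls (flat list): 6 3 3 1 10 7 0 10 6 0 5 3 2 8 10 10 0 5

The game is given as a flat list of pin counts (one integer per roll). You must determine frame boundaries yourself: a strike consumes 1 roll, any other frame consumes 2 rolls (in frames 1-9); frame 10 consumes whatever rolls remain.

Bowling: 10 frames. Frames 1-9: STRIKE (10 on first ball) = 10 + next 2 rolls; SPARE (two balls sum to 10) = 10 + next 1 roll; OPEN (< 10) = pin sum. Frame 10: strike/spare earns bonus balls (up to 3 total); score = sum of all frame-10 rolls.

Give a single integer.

Frame 1: OPEN (6+3=9). Cumulative: 9
Frame 2: OPEN (3+1=4). Cumulative: 13
Frame 3: STRIKE. 10 + next two rolls (7+0) = 17. Cumulative: 30
Frame 4: OPEN (7+0=7). Cumulative: 37
Frame 5: STRIKE. 10 + next two rolls (6+0) = 16. Cumulative: 53
Frame 6: OPEN (6+0=6). Cumulative: 59
Frame 7: OPEN (5+3=8). Cumulative: 67

Answer: 16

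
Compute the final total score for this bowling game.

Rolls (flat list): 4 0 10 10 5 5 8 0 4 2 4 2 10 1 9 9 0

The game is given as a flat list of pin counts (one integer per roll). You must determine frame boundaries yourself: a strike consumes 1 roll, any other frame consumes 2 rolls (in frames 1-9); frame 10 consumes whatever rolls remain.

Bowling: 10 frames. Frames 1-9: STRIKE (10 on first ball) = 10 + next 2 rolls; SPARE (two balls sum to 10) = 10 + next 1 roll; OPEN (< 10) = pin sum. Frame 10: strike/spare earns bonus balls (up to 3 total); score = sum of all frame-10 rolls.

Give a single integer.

Answer: 135

Derivation:
Frame 1: OPEN (4+0=4). Cumulative: 4
Frame 2: STRIKE. 10 + next two rolls (10+5) = 25. Cumulative: 29
Frame 3: STRIKE. 10 + next two rolls (5+5) = 20. Cumulative: 49
Frame 4: SPARE (5+5=10). 10 + next roll (8) = 18. Cumulative: 67
Frame 5: OPEN (8+0=8). Cumulative: 75
Frame 6: OPEN (4+2=6). Cumulative: 81
Frame 7: OPEN (4+2=6). Cumulative: 87
Frame 8: STRIKE. 10 + next two rolls (1+9) = 20. Cumulative: 107
Frame 9: SPARE (1+9=10). 10 + next roll (9) = 19. Cumulative: 126
Frame 10: OPEN. Sum of all frame-10 rolls (9+0) = 9. Cumulative: 135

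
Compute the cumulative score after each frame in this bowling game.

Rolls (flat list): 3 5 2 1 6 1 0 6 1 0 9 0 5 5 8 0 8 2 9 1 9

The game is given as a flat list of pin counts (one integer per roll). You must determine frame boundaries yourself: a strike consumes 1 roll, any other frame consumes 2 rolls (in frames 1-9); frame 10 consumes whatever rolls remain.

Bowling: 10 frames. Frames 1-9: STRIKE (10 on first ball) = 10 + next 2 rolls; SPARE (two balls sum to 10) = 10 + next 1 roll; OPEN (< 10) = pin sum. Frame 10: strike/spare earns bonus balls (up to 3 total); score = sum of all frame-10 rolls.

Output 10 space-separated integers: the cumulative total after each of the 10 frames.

Frame 1: OPEN (3+5=8). Cumulative: 8
Frame 2: OPEN (2+1=3). Cumulative: 11
Frame 3: OPEN (6+1=7). Cumulative: 18
Frame 4: OPEN (0+6=6). Cumulative: 24
Frame 5: OPEN (1+0=1). Cumulative: 25
Frame 6: OPEN (9+0=9). Cumulative: 34
Frame 7: SPARE (5+5=10). 10 + next roll (8) = 18. Cumulative: 52
Frame 8: OPEN (8+0=8). Cumulative: 60
Frame 9: SPARE (8+2=10). 10 + next roll (9) = 19. Cumulative: 79
Frame 10: SPARE. Sum of all frame-10 rolls (9+1+9) = 19. Cumulative: 98

Answer: 8 11 18 24 25 34 52 60 79 98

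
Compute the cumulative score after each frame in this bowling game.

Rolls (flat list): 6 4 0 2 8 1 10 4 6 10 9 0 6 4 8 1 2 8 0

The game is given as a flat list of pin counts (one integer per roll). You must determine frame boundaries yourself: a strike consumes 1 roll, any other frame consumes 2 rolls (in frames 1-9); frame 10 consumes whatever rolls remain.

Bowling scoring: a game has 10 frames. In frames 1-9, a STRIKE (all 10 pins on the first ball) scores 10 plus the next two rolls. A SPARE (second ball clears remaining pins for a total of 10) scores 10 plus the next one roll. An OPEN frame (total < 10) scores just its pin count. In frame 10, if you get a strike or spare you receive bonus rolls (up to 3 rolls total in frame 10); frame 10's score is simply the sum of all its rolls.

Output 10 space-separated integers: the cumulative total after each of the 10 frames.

Answer: 10 12 21 41 61 80 89 107 116 126

Derivation:
Frame 1: SPARE (6+4=10). 10 + next roll (0) = 10. Cumulative: 10
Frame 2: OPEN (0+2=2). Cumulative: 12
Frame 3: OPEN (8+1=9). Cumulative: 21
Frame 4: STRIKE. 10 + next two rolls (4+6) = 20. Cumulative: 41
Frame 5: SPARE (4+6=10). 10 + next roll (10) = 20. Cumulative: 61
Frame 6: STRIKE. 10 + next two rolls (9+0) = 19. Cumulative: 80
Frame 7: OPEN (9+0=9). Cumulative: 89
Frame 8: SPARE (6+4=10). 10 + next roll (8) = 18. Cumulative: 107
Frame 9: OPEN (8+1=9). Cumulative: 116
Frame 10: SPARE. Sum of all frame-10 rolls (2+8+0) = 10. Cumulative: 126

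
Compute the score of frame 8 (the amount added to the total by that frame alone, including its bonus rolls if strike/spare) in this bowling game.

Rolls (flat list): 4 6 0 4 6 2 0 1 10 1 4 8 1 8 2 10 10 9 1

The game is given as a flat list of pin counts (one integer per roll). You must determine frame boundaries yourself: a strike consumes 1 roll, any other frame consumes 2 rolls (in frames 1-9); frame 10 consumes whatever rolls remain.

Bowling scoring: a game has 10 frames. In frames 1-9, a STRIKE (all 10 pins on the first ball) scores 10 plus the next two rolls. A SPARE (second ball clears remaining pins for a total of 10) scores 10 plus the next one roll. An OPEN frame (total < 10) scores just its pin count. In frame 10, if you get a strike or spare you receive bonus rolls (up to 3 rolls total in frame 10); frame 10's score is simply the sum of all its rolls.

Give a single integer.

Answer: 20

Derivation:
Frame 1: SPARE (4+6=10). 10 + next roll (0) = 10. Cumulative: 10
Frame 2: OPEN (0+4=4). Cumulative: 14
Frame 3: OPEN (6+2=8). Cumulative: 22
Frame 4: OPEN (0+1=1). Cumulative: 23
Frame 5: STRIKE. 10 + next two rolls (1+4) = 15. Cumulative: 38
Frame 6: OPEN (1+4=5). Cumulative: 43
Frame 7: OPEN (8+1=9). Cumulative: 52
Frame 8: SPARE (8+2=10). 10 + next roll (10) = 20. Cumulative: 72
Frame 9: STRIKE. 10 + next two rolls (10+9) = 29. Cumulative: 101
Frame 10: STRIKE. Sum of all frame-10 rolls (10+9+1) = 20. Cumulative: 121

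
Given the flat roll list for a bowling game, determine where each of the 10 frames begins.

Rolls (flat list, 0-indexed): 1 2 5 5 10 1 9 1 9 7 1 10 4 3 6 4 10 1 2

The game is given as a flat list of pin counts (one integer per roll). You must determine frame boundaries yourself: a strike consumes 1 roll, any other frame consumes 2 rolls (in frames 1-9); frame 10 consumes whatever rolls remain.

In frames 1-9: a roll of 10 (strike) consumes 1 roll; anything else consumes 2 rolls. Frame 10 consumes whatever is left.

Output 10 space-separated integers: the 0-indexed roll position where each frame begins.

Frame 1 starts at roll index 0: rolls=1,2 (sum=3), consumes 2 rolls
Frame 2 starts at roll index 2: rolls=5,5 (sum=10), consumes 2 rolls
Frame 3 starts at roll index 4: roll=10 (strike), consumes 1 roll
Frame 4 starts at roll index 5: rolls=1,9 (sum=10), consumes 2 rolls
Frame 5 starts at roll index 7: rolls=1,9 (sum=10), consumes 2 rolls
Frame 6 starts at roll index 9: rolls=7,1 (sum=8), consumes 2 rolls
Frame 7 starts at roll index 11: roll=10 (strike), consumes 1 roll
Frame 8 starts at roll index 12: rolls=4,3 (sum=7), consumes 2 rolls
Frame 9 starts at roll index 14: rolls=6,4 (sum=10), consumes 2 rolls
Frame 10 starts at roll index 16: 3 remaining rolls

Answer: 0 2 4 5 7 9 11 12 14 16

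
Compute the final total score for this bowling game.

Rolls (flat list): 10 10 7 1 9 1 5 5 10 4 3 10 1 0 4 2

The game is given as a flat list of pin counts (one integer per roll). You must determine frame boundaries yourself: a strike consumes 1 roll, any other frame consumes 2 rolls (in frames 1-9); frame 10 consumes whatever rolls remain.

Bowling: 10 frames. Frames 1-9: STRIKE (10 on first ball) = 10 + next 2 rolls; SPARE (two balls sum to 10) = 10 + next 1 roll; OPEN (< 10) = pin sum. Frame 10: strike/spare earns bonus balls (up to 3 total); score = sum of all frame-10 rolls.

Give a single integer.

Frame 1: STRIKE. 10 + next two rolls (10+7) = 27. Cumulative: 27
Frame 2: STRIKE. 10 + next two rolls (7+1) = 18. Cumulative: 45
Frame 3: OPEN (7+1=8). Cumulative: 53
Frame 4: SPARE (9+1=10). 10 + next roll (5) = 15. Cumulative: 68
Frame 5: SPARE (5+5=10). 10 + next roll (10) = 20. Cumulative: 88
Frame 6: STRIKE. 10 + next two rolls (4+3) = 17. Cumulative: 105
Frame 7: OPEN (4+3=7). Cumulative: 112
Frame 8: STRIKE. 10 + next two rolls (1+0) = 11. Cumulative: 123
Frame 9: OPEN (1+0=1). Cumulative: 124
Frame 10: OPEN. Sum of all frame-10 rolls (4+2) = 6. Cumulative: 130

Answer: 130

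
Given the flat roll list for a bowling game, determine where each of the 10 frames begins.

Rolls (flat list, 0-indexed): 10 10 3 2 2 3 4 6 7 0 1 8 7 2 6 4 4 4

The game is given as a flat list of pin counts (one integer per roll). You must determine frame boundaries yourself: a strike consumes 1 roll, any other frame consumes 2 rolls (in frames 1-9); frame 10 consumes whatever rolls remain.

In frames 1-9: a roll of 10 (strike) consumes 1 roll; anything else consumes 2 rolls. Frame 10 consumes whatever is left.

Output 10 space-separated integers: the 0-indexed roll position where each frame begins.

Answer: 0 1 2 4 6 8 10 12 14 16

Derivation:
Frame 1 starts at roll index 0: roll=10 (strike), consumes 1 roll
Frame 2 starts at roll index 1: roll=10 (strike), consumes 1 roll
Frame 3 starts at roll index 2: rolls=3,2 (sum=5), consumes 2 rolls
Frame 4 starts at roll index 4: rolls=2,3 (sum=5), consumes 2 rolls
Frame 5 starts at roll index 6: rolls=4,6 (sum=10), consumes 2 rolls
Frame 6 starts at roll index 8: rolls=7,0 (sum=7), consumes 2 rolls
Frame 7 starts at roll index 10: rolls=1,8 (sum=9), consumes 2 rolls
Frame 8 starts at roll index 12: rolls=7,2 (sum=9), consumes 2 rolls
Frame 9 starts at roll index 14: rolls=6,4 (sum=10), consumes 2 rolls
Frame 10 starts at roll index 16: 2 remaining rolls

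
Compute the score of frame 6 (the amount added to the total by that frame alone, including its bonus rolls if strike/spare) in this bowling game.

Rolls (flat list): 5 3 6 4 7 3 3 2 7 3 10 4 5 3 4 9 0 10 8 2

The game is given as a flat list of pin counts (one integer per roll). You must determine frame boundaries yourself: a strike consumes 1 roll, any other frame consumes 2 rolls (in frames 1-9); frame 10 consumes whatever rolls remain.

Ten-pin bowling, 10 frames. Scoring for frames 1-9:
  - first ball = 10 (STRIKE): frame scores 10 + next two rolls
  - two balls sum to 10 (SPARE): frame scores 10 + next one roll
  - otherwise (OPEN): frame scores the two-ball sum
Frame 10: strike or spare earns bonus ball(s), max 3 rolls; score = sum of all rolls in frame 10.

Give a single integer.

Frame 1: OPEN (5+3=8). Cumulative: 8
Frame 2: SPARE (6+4=10). 10 + next roll (7) = 17. Cumulative: 25
Frame 3: SPARE (7+3=10). 10 + next roll (3) = 13. Cumulative: 38
Frame 4: OPEN (3+2=5). Cumulative: 43
Frame 5: SPARE (7+3=10). 10 + next roll (10) = 20. Cumulative: 63
Frame 6: STRIKE. 10 + next two rolls (4+5) = 19. Cumulative: 82
Frame 7: OPEN (4+5=9). Cumulative: 91
Frame 8: OPEN (3+4=7). Cumulative: 98

Answer: 19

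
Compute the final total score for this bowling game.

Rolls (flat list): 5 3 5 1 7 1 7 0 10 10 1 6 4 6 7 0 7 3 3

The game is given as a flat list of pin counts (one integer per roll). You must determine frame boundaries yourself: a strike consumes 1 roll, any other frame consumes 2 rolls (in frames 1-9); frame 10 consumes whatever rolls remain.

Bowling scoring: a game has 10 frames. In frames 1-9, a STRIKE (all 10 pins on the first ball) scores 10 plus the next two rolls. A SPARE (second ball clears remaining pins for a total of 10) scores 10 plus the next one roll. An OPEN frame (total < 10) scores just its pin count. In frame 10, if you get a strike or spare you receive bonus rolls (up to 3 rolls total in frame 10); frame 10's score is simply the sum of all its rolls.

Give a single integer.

Frame 1: OPEN (5+3=8). Cumulative: 8
Frame 2: OPEN (5+1=6). Cumulative: 14
Frame 3: OPEN (7+1=8). Cumulative: 22
Frame 4: OPEN (7+0=7). Cumulative: 29
Frame 5: STRIKE. 10 + next two rolls (10+1) = 21. Cumulative: 50
Frame 6: STRIKE. 10 + next two rolls (1+6) = 17. Cumulative: 67
Frame 7: OPEN (1+6=7). Cumulative: 74
Frame 8: SPARE (4+6=10). 10 + next roll (7) = 17. Cumulative: 91
Frame 9: OPEN (7+0=7). Cumulative: 98
Frame 10: SPARE. Sum of all frame-10 rolls (7+3+3) = 13. Cumulative: 111

Answer: 111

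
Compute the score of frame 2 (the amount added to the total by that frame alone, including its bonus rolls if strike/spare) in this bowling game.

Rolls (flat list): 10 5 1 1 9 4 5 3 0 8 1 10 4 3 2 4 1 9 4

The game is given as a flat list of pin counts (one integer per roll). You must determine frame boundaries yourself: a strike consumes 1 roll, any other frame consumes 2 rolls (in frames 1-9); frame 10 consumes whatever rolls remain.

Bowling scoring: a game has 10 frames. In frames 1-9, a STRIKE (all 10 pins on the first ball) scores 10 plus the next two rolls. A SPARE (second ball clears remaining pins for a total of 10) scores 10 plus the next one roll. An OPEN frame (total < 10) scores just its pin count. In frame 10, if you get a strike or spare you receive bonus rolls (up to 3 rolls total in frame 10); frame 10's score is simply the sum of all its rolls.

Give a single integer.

Answer: 6

Derivation:
Frame 1: STRIKE. 10 + next two rolls (5+1) = 16. Cumulative: 16
Frame 2: OPEN (5+1=6). Cumulative: 22
Frame 3: SPARE (1+9=10). 10 + next roll (4) = 14. Cumulative: 36
Frame 4: OPEN (4+5=9). Cumulative: 45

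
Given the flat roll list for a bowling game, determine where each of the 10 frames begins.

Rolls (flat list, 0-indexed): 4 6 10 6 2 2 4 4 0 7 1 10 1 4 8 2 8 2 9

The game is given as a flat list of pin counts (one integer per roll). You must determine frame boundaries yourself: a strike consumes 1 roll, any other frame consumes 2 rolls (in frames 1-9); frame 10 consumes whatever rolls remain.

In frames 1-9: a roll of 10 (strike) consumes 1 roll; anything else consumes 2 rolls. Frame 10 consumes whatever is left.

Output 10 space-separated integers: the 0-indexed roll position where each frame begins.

Answer: 0 2 3 5 7 9 11 12 14 16

Derivation:
Frame 1 starts at roll index 0: rolls=4,6 (sum=10), consumes 2 rolls
Frame 2 starts at roll index 2: roll=10 (strike), consumes 1 roll
Frame 3 starts at roll index 3: rolls=6,2 (sum=8), consumes 2 rolls
Frame 4 starts at roll index 5: rolls=2,4 (sum=6), consumes 2 rolls
Frame 5 starts at roll index 7: rolls=4,0 (sum=4), consumes 2 rolls
Frame 6 starts at roll index 9: rolls=7,1 (sum=8), consumes 2 rolls
Frame 7 starts at roll index 11: roll=10 (strike), consumes 1 roll
Frame 8 starts at roll index 12: rolls=1,4 (sum=5), consumes 2 rolls
Frame 9 starts at roll index 14: rolls=8,2 (sum=10), consumes 2 rolls
Frame 10 starts at roll index 16: 3 remaining rolls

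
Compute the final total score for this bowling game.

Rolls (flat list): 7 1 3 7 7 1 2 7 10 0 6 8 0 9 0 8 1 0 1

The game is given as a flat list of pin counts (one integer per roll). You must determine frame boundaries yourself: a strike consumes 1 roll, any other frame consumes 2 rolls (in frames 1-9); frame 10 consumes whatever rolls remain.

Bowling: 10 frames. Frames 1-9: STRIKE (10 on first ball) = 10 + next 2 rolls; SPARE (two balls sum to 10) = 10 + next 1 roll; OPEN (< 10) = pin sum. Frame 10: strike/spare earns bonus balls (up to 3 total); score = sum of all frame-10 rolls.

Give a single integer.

Answer: 91

Derivation:
Frame 1: OPEN (7+1=8). Cumulative: 8
Frame 2: SPARE (3+7=10). 10 + next roll (7) = 17. Cumulative: 25
Frame 3: OPEN (7+1=8). Cumulative: 33
Frame 4: OPEN (2+7=9). Cumulative: 42
Frame 5: STRIKE. 10 + next two rolls (0+6) = 16. Cumulative: 58
Frame 6: OPEN (0+6=6). Cumulative: 64
Frame 7: OPEN (8+0=8). Cumulative: 72
Frame 8: OPEN (9+0=9). Cumulative: 81
Frame 9: OPEN (8+1=9). Cumulative: 90
Frame 10: OPEN. Sum of all frame-10 rolls (0+1) = 1. Cumulative: 91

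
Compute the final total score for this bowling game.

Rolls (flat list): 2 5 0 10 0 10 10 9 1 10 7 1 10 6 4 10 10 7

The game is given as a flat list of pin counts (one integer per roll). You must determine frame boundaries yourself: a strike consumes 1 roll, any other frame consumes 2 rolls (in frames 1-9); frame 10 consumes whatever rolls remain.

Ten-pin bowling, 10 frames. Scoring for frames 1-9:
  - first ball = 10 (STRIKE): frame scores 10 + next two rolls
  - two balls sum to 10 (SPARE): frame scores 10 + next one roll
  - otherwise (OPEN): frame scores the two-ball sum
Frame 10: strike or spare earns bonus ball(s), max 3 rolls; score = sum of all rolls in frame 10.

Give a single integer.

Answer: 170

Derivation:
Frame 1: OPEN (2+5=7). Cumulative: 7
Frame 2: SPARE (0+10=10). 10 + next roll (0) = 10. Cumulative: 17
Frame 3: SPARE (0+10=10). 10 + next roll (10) = 20. Cumulative: 37
Frame 4: STRIKE. 10 + next two rolls (9+1) = 20. Cumulative: 57
Frame 5: SPARE (9+1=10). 10 + next roll (10) = 20. Cumulative: 77
Frame 6: STRIKE. 10 + next two rolls (7+1) = 18. Cumulative: 95
Frame 7: OPEN (7+1=8). Cumulative: 103
Frame 8: STRIKE. 10 + next two rolls (6+4) = 20. Cumulative: 123
Frame 9: SPARE (6+4=10). 10 + next roll (10) = 20. Cumulative: 143
Frame 10: STRIKE. Sum of all frame-10 rolls (10+10+7) = 27. Cumulative: 170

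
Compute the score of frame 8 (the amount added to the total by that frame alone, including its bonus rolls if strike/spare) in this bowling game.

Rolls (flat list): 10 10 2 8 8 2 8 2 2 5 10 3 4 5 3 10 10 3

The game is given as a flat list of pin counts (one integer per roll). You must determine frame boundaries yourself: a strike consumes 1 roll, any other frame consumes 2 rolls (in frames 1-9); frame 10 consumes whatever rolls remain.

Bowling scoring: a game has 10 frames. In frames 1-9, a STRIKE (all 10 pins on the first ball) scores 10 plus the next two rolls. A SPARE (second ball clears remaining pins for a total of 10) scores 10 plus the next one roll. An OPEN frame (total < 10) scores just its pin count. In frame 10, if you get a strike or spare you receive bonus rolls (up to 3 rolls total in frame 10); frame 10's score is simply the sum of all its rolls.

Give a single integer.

Answer: 7

Derivation:
Frame 1: STRIKE. 10 + next two rolls (10+2) = 22. Cumulative: 22
Frame 2: STRIKE. 10 + next two rolls (2+8) = 20. Cumulative: 42
Frame 3: SPARE (2+8=10). 10 + next roll (8) = 18. Cumulative: 60
Frame 4: SPARE (8+2=10). 10 + next roll (8) = 18. Cumulative: 78
Frame 5: SPARE (8+2=10). 10 + next roll (2) = 12. Cumulative: 90
Frame 6: OPEN (2+5=7). Cumulative: 97
Frame 7: STRIKE. 10 + next two rolls (3+4) = 17. Cumulative: 114
Frame 8: OPEN (3+4=7). Cumulative: 121
Frame 9: OPEN (5+3=8). Cumulative: 129
Frame 10: STRIKE. Sum of all frame-10 rolls (10+10+3) = 23. Cumulative: 152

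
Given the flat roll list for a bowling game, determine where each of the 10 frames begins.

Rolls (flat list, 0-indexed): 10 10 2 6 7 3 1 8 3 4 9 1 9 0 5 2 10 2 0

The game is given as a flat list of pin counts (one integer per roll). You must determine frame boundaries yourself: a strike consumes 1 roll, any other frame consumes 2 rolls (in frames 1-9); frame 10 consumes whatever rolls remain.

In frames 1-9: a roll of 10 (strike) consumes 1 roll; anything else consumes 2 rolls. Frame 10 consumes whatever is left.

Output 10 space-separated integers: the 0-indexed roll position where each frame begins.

Answer: 0 1 2 4 6 8 10 12 14 16

Derivation:
Frame 1 starts at roll index 0: roll=10 (strike), consumes 1 roll
Frame 2 starts at roll index 1: roll=10 (strike), consumes 1 roll
Frame 3 starts at roll index 2: rolls=2,6 (sum=8), consumes 2 rolls
Frame 4 starts at roll index 4: rolls=7,3 (sum=10), consumes 2 rolls
Frame 5 starts at roll index 6: rolls=1,8 (sum=9), consumes 2 rolls
Frame 6 starts at roll index 8: rolls=3,4 (sum=7), consumes 2 rolls
Frame 7 starts at roll index 10: rolls=9,1 (sum=10), consumes 2 rolls
Frame 8 starts at roll index 12: rolls=9,0 (sum=9), consumes 2 rolls
Frame 9 starts at roll index 14: rolls=5,2 (sum=7), consumes 2 rolls
Frame 10 starts at roll index 16: 3 remaining rolls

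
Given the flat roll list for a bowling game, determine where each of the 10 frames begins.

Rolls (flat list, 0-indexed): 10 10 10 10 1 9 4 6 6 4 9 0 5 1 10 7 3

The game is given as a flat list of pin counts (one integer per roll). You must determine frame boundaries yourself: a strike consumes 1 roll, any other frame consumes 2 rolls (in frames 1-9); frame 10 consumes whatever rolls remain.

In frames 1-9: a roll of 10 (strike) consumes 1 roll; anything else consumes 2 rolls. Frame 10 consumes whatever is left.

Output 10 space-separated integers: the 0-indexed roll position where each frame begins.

Answer: 0 1 2 3 4 6 8 10 12 14

Derivation:
Frame 1 starts at roll index 0: roll=10 (strike), consumes 1 roll
Frame 2 starts at roll index 1: roll=10 (strike), consumes 1 roll
Frame 3 starts at roll index 2: roll=10 (strike), consumes 1 roll
Frame 4 starts at roll index 3: roll=10 (strike), consumes 1 roll
Frame 5 starts at roll index 4: rolls=1,9 (sum=10), consumes 2 rolls
Frame 6 starts at roll index 6: rolls=4,6 (sum=10), consumes 2 rolls
Frame 7 starts at roll index 8: rolls=6,4 (sum=10), consumes 2 rolls
Frame 8 starts at roll index 10: rolls=9,0 (sum=9), consumes 2 rolls
Frame 9 starts at roll index 12: rolls=5,1 (sum=6), consumes 2 rolls
Frame 10 starts at roll index 14: 3 remaining rolls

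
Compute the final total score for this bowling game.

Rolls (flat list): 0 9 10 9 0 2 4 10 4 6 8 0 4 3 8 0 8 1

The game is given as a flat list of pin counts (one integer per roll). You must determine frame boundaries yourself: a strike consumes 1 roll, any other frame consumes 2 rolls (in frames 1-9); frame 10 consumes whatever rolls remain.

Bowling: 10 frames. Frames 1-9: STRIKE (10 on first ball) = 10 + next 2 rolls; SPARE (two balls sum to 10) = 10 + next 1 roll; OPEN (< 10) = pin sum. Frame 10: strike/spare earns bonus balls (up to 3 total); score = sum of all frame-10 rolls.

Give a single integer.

Frame 1: OPEN (0+9=9). Cumulative: 9
Frame 2: STRIKE. 10 + next two rolls (9+0) = 19. Cumulative: 28
Frame 3: OPEN (9+0=9). Cumulative: 37
Frame 4: OPEN (2+4=6). Cumulative: 43
Frame 5: STRIKE. 10 + next two rolls (4+6) = 20. Cumulative: 63
Frame 6: SPARE (4+6=10). 10 + next roll (8) = 18. Cumulative: 81
Frame 7: OPEN (8+0=8). Cumulative: 89
Frame 8: OPEN (4+3=7). Cumulative: 96
Frame 9: OPEN (8+0=8). Cumulative: 104
Frame 10: OPEN. Sum of all frame-10 rolls (8+1) = 9. Cumulative: 113

Answer: 113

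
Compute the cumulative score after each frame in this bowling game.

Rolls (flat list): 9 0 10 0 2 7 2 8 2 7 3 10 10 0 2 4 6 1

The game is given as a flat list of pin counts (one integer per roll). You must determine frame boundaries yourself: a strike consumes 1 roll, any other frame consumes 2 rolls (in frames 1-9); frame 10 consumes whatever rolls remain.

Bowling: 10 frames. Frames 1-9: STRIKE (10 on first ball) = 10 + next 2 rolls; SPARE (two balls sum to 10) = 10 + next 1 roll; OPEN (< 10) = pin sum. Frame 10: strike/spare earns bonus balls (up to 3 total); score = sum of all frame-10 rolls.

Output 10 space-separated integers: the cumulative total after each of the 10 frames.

Frame 1: OPEN (9+0=9). Cumulative: 9
Frame 2: STRIKE. 10 + next two rolls (0+2) = 12. Cumulative: 21
Frame 3: OPEN (0+2=2). Cumulative: 23
Frame 4: OPEN (7+2=9). Cumulative: 32
Frame 5: SPARE (8+2=10). 10 + next roll (7) = 17. Cumulative: 49
Frame 6: SPARE (7+3=10). 10 + next roll (10) = 20. Cumulative: 69
Frame 7: STRIKE. 10 + next two rolls (10+0) = 20. Cumulative: 89
Frame 8: STRIKE. 10 + next two rolls (0+2) = 12. Cumulative: 101
Frame 9: OPEN (0+2=2). Cumulative: 103
Frame 10: SPARE. Sum of all frame-10 rolls (4+6+1) = 11. Cumulative: 114

Answer: 9 21 23 32 49 69 89 101 103 114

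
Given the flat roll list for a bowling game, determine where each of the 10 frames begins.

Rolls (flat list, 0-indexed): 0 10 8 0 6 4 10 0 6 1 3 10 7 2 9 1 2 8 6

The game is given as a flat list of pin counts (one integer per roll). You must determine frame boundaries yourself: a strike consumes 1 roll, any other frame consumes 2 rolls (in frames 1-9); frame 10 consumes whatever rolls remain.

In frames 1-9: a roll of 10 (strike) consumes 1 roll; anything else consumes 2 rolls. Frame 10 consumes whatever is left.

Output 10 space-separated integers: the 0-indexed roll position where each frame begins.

Answer: 0 2 4 6 7 9 11 12 14 16

Derivation:
Frame 1 starts at roll index 0: rolls=0,10 (sum=10), consumes 2 rolls
Frame 2 starts at roll index 2: rolls=8,0 (sum=8), consumes 2 rolls
Frame 3 starts at roll index 4: rolls=6,4 (sum=10), consumes 2 rolls
Frame 4 starts at roll index 6: roll=10 (strike), consumes 1 roll
Frame 5 starts at roll index 7: rolls=0,6 (sum=6), consumes 2 rolls
Frame 6 starts at roll index 9: rolls=1,3 (sum=4), consumes 2 rolls
Frame 7 starts at roll index 11: roll=10 (strike), consumes 1 roll
Frame 8 starts at roll index 12: rolls=7,2 (sum=9), consumes 2 rolls
Frame 9 starts at roll index 14: rolls=9,1 (sum=10), consumes 2 rolls
Frame 10 starts at roll index 16: 3 remaining rolls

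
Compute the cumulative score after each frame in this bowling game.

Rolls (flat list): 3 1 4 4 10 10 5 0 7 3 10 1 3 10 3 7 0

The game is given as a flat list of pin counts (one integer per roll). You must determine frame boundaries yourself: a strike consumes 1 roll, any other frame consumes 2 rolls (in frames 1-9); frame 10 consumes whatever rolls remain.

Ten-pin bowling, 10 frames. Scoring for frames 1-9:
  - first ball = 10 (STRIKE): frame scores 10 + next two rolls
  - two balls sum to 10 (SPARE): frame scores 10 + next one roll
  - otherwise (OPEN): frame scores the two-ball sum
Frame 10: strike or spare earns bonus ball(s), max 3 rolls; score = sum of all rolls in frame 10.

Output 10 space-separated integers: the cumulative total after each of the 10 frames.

Frame 1: OPEN (3+1=4). Cumulative: 4
Frame 2: OPEN (4+4=8). Cumulative: 12
Frame 3: STRIKE. 10 + next two rolls (10+5) = 25. Cumulative: 37
Frame 4: STRIKE. 10 + next two rolls (5+0) = 15. Cumulative: 52
Frame 5: OPEN (5+0=5). Cumulative: 57
Frame 6: SPARE (7+3=10). 10 + next roll (10) = 20. Cumulative: 77
Frame 7: STRIKE. 10 + next two rolls (1+3) = 14. Cumulative: 91
Frame 8: OPEN (1+3=4). Cumulative: 95
Frame 9: STRIKE. 10 + next two rolls (3+7) = 20. Cumulative: 115
Frame 10: SPARE. Sum of all frame-10 rolls (3+7+0) = 10. Cumulative: 125

Answer: 4 12 37 52 57 77 91 95 115 125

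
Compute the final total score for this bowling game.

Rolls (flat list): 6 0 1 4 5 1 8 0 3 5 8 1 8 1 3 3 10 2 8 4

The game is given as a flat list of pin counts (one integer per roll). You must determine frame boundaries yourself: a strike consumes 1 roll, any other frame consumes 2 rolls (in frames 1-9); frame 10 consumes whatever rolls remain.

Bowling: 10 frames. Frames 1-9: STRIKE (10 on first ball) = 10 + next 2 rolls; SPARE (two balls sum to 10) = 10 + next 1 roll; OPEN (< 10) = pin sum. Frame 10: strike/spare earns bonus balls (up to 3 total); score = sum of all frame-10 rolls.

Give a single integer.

Answer: 91

Derivation:
Frame 1: OPEN (6+0=6). Cumulative: 6
Frame 2: OPEN (1+4=5). Cumulative: 11
Frame 3: OPEN (5+1=6). Cumulative: 17
Frame 4: OPEN (8+0=8). Cumulative: 25
Frame 5: OPEN (3+5=8). Cumulative: 33
Frame 6: OPEN (8+1=9). Cumulative: 42
Frame 7: OPEN (8+1=9). Cumulative: 51
Frame 8: OPEN (3+3=6). Cumulative: 57
Frame 9: STRIKE. 10 + next two rolls (2+8) = 20. Cumulative: 77
Frame 10: SPARE. Sum of all frame-10 rolls (2+8+4) = 14. Cumulative: 91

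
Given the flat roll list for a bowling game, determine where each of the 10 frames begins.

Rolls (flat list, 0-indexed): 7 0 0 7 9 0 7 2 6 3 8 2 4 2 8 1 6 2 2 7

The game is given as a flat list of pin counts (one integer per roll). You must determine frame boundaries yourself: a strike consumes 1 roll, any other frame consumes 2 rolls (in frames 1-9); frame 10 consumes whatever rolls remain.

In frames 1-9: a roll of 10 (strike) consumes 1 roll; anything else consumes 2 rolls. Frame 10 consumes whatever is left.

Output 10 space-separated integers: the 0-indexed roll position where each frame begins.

Frame 1 starts at roll index 0: rolls=7,0 (sum=7), consumes 2 rolls
Frame 2 starts at roll index 2: rolls=0,7 (sum=7), consumes 2 rolls
Frame 3 starts at roll index 4: rolls=9,0 (sum=9), consumes 2 rolls
Frame 4 starts at roll index 6: rolls=7,2 (sum=9), consumes 2 rolls
Frame 5 starts at roll index 8: rolls=6,3 (sum=9), consumes 2 rolls
Frame 6 starts at roll index 10: rolls=8,2 (sum=10), consumes 2 rolls
Frame 7 starts at roll index 12: rolls=4,2 (sum=6), consumes 2 rolls
Frame 8 starts at roll index 14: rolls=8,1 (sum=9), consumes 2 rolls
Frame 9 starts at roll index 16: rolls=6,2 (sum=8), consumes 2 rolls
Frame 10 starts at roll index 18: 2 remaining rolls

Answer: 0 2 4 6 8 10 12 14 16 18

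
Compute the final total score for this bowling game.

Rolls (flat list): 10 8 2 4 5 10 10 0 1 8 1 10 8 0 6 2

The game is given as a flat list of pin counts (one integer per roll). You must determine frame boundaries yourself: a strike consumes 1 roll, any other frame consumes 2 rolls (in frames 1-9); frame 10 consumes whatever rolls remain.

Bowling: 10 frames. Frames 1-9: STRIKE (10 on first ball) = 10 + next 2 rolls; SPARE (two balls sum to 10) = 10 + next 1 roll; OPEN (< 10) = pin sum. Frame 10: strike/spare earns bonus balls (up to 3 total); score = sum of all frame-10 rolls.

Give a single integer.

Frame 1: STRIKE. 10 + next two rolls (8+2) = 20. Cumulative: 20
Frame 2: SPARE (8+2=10). 10 + next roll (4) = 14. Cumulative: 34
Frame 3: OPEN (4+5=9). Cumulative: 43
Frame 4: STRIKE. 10 + next two rolls (10+0) = 20. Cumulative: 63
Frame 5: STRIKE. 10 + next two rolls (0+1) = 11. Cumulative: 74
Frame 6: OPEN (0+1=1). Cumulative: 75
Frame 7: OPEN (8+1=9). Cumulative: 84
Frame 8: STRIKE. 10 + next two rolls (8+0) = 18. Cumulative: 102
Frame 9: OPEN (8+0=8). Cumulative: 110
Frame 10: OPEN. Sum of all frame-10 rolls (6+2) = 8. Cumulative: 118

Answer: 118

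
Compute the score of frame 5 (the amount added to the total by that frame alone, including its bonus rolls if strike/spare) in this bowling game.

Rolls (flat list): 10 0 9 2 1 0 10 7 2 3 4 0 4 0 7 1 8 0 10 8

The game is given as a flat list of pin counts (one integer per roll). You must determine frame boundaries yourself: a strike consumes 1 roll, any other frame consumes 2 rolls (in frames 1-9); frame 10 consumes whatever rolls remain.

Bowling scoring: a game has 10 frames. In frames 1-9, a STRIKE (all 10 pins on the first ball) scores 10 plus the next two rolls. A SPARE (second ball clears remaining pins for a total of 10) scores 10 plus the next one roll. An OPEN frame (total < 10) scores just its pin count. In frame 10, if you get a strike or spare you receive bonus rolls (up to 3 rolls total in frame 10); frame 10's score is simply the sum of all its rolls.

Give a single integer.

Frame 1: STRIKE. 10 + next two rolls (0+9) = 19. Cumulative: 19
Frame 2: OPEN (0+9=9). Cumulative: 28
Frame 3: OPEN (2+1=3). Cumulative: 31
Frame 4: SPARE (0+10=10). 10 + next roll (7) = 17. Cumulative: 48
Frame 5: OPEN (7+2=9). Cumulative: 57
Frame 6: OPEN (3+4=7). Cumulative: 64
Frame 7: OPEN (0+4=4). Cumulative: 68

Answer: 9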